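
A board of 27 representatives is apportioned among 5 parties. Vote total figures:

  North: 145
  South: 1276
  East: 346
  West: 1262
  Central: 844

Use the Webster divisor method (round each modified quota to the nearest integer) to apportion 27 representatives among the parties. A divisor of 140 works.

With modified divisor 140: modified quotas North 1.036, South 9.114, East 2.471, West 9.014, Central 6.029.
Rounding to the nearest integer: North 1, South 9, East 2, West 9, Central 6 (total 27).

North 1, South 9, East 2, West 9, Central 6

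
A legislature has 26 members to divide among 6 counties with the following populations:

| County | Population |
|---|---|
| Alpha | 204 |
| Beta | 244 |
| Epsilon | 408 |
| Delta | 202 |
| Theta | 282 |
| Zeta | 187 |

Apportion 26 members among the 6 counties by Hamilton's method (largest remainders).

Standard divisor: 1527 ÷ 26 ≈ 58.731.
Standard quotas: Alpha 3.473, Beta 4.155, Epsilon 6.947, Delta 3.439, Theta 4.802, Zeta 3.184.
Lower quotas: Alpha 3, Beta 4, Epsilon 6, Delta 3, Theta 4, Zeta 3 (sum 23, leaving 3 seats).
Remainders in descending order: Epsilon 0.947, Theta 0.802, Alpha 0.473, Delta 0.439, Zeta 0.184, Beta 0.155.
Largest remainders: Epsilon, Theta, Alpha receive the extra seats.

Alpha=4, Beta=4, Epsilon=7, Delta=3, Theta=5, Zeta=3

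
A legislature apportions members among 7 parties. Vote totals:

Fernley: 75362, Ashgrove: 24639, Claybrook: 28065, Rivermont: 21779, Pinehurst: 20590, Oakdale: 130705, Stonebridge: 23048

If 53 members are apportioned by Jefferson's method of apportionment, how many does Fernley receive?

13

Standard divisor 324188/53 ≈ 6116.755; standard quotas: Fernley 12.321, Ashgrove 4.028, Claybrook 4.588, Rivermont 3.561, Pinehurst 3.366, Oakdale 21.368, Stonebridge 3.768.
Rounding down gives 12, 4, 4, 3, 3, 21, 3 = 50 seats, so the divisor must be adjusted.
With modified divisor 5700: modified quotas Fernley 13.221, Ashgrove 4.323, Claybrook 4.924, Rivermont 3.821, Pinehurst 3.612, Oakdale 22.931, Stonebridge 4.044.
Rounding down: Fernley 13, Ashgrove 4, Claybrook 4, Rivermont 3, Pinehurst 3, Oakdale 22, Stonebridge 4 (total 53).
Fernley receives 13.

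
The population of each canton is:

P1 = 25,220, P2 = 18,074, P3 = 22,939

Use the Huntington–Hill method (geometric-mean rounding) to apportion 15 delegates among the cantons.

P1: 6, P2: 4, P3: 5

With divisor 4396: modified quotas P1 5.737, P2 4.111, P3 5.218.
Geometric-mean thresholds: P1 √(5·6)=5.477, P2 √(4·5)=4.472, P3 √(5·6)=5.477.
Each quota rounded against its threshold gives P1 6, P2 4, P3 5 (total 15).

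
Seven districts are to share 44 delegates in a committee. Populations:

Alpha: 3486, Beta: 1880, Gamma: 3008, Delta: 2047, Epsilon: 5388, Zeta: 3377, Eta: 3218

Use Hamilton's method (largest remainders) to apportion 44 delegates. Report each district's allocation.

Total 22404; standard divisor 22404/44 ≈ 509.182.
Standard quotas: Alpha 6.8463, Beta 3.6922, Gamma 5.9075, Delta 4.0202, Epsilon 10.5817, Zeta 6.6322, Eta 6.3199.
Lower quotas: Alpha 6, Beta 3, Gamma 5, Delta 4, Epsilon 10, Zeta 6, Eta 6 (sum 40, leaving 4 seats).
Remainders in descending order: Gamma 0.9075, Alpha 0.8463, Beta 0.6922, Zeta 0.6322, Epsilon 0.5817, Eta 0.3199, Delta 0.0202.
Largest remainders: Gamma, Alpha, Beta, Zeta receive the extra seats.

Alpha=7, Beta=4, Gamma=6, Delta=4, Epsilon=10, Zeta=7, Eta=6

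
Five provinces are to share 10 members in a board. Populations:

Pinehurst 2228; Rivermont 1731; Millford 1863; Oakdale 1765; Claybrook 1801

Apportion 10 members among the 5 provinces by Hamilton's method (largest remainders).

Total 9388; standard divisor 9388/10 ≈ 938.8.
Standard quotas: Pinehurst 2.373, Rivermont 1.844, Millford 1.984, Oakdale 1.880, Claybrook 1.918.
Lower quotas: Pinehurst 2, Rivermont 1, Millford 1, Oakdale 1, Claybrook 1 (sum 6, leaving 4 seats).
Remainders in descending order: Millford 0.984, Claybrook 0.918, Oakdale 0.880, Rivermont 0.844, Pinehurst 0.373.
The surplus seats go to Millford, Claybrook, Oakdale, Rivermont.

Pinehurst=2, Rivermont=2, Millford=2, Oakdale=2, Claybrook=2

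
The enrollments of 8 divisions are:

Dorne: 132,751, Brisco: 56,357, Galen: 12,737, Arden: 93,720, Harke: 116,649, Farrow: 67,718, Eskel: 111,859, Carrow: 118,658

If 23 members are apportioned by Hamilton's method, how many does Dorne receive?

4

Standard divisor: 710449 ÷ 23 ≈ 30889.087.
Standard quotas: Dorne 4.2977, Brisco 1.8245, Galen 0.4123, Arden 3.0341, Harke 3.7764, Farrow 2.1923, Eskel 3.6213, Carrow 3.8414.
Lower quotas: Dorne 4, Brisco 1, Galen 0, Arden 3, Harke 3, Farrow 2, Eskel 3, Carrow 3 (sum 19, leaving 4 seats).
Remainders in descending order: Carrow 0.8414, Brisco 0.8245, Harke 0.7764, Eskel 0.6213, Galen 0.4123, Dorne 0.2977, Farrow 0.1923, Arden 0.0341.
Largest remainders: Carrow, Brisco, Harke, Eskel receive the extra seats.
Dorne receives 4.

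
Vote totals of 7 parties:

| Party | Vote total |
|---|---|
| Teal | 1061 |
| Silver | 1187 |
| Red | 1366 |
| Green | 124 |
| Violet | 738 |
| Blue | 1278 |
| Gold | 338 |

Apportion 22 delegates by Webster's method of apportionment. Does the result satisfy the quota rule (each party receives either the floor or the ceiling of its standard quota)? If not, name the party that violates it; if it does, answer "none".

none

Standard quotas: Teal 3.832, Silver 4.287, Red 4.933, Green 0.448, Violet 2.665, Blue 4.615, Gold 1.221.
Webster allocation: Teal 4, Silver 4, Red 5, Green 0, Violet 3, Blue 5, Gold 1.
Every allocation lies between the lower and upper quota.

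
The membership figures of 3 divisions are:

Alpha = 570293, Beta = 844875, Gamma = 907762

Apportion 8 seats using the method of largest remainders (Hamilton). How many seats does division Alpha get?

2

Standard divisor: 2322930 ÷ 8 ≈ 290366.25.
Standard quotas: Alpha 1.9640, Beta 2.9097, Gamma 3.1263.
Lower quotas: Alpha 1, Beta 2, Gamma 3 (sum 6, leaving 2 seats).
Remainders in descending order: Alpha 0.9640, Beta 0.9097, Gamma 0.1263.
Largest remainders: Alpha, Beta receive the extra seats.
Alpha receives 2.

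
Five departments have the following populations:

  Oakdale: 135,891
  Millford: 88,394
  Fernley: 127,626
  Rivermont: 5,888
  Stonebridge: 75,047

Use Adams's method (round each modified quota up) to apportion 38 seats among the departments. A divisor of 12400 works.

With modified divisor 12400: modified quotas Oakdale 10.959, Millford 7.129, Fernley 10.292, Rivermont 0.475, Stonebridge 6.052.
Rounding up: Oakdale 11, Millford 8, Fernley 11, Rivermont 1, Stonebridge 7 (total 38).

Oakdale 11, Millford 8, Fernley 11, Rivermont 1, Stonebridge 7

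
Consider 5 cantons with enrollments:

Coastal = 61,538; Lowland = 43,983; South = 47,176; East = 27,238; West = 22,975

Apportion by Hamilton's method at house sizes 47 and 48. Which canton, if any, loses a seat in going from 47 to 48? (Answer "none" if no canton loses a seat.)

At 47 seats: Coastal 14, Lowland 10, South 11, East 6, West 6.
At 48 seats: Coastal 15, Lowland 10, South 11, East 7, West 5.
West drops from 6 to 5.

West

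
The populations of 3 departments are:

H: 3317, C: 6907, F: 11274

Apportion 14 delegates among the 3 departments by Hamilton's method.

H=2; C=5; F=7

Standard divisor: 21498 ÷ 14 ≈ 1535.571.
Standard quotas: H 2.1601, C 4.4980, F 7.3419.
Lower quotas: H 2, C 4, F 7 (sum 13, leaving 1 seat).
Remainders in descending order: C 0.4980, F 0.3419, H 0.1601.
The surplus seat goes to C.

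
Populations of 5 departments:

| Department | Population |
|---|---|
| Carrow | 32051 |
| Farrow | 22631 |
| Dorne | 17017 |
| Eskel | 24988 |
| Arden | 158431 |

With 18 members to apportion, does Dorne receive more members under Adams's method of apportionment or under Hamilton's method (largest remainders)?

Adams

Adams: Carrow 2, Farrow 2, Dorne 2, Eskel 2, Arden 10.
Hamilton: Carrow 2, Farrow 2, Dorne 1, Eskel 2, Arden 11.
Dorne gets 2 under Adams and 1 under Hamilton.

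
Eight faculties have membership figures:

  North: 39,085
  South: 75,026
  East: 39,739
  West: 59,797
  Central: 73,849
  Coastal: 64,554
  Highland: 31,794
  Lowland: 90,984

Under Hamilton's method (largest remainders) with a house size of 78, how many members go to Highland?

Standard divisor: 474828 ÷ 78 ≈ 6087.538.
Standard quotas: North 6.4205, South 12.3245, East 6.5279, West 9.8229, Central 12.1312, Coastal 10.6043, Highland 5.2228, Lowland 14.9459.
Lower quotas: North 6, South 12, East 6, West 9, Central 12, Coastal 10, Highland 5, Lowland 14 (sum 74, leaving 4 seats).
Remainders in descending order: Lowland 0.9459, West 0.8229, Coastal 0.6043, East 0.5279, North 0.4205, South 0.3245, Highland 0.2228, Central 0.1312.
The surplus seats go to Lowland, West, Coastal, East.
Highland receives 5.

5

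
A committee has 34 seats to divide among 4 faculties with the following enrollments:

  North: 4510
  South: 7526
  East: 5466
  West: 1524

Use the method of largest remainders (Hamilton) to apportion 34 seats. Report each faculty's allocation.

The standard divisor is 19026/34 ≈ 559.588.
Standard quotas: North 8.0595, South 13.4492, East 9.7679, West 2.7234.
Lower quotas: North 8, South 13, East 9, West 2 (sum 32, leaving 2 seats).
Remainders in descending order: East 0.7679, West 0.7234, South 0.4492, North 0.0595.
Largest remainders: East, West receive the extra seats.

North=8; South=13; East=10; West=3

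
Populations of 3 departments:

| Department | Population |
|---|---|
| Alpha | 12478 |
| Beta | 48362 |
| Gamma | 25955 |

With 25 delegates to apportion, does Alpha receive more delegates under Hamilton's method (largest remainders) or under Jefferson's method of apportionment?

Hamilton: Alpha 4, Beta 14, Gamma 7.
Jefferson: Alpha 3, Beta 14, Gamma 8.
Alpha gets 4 under Hamilton and 3 under Jefferson.

Hamilton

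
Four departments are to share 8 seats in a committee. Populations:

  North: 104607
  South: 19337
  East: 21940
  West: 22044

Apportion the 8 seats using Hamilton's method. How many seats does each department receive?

North 5, South 1, East 1, West 1

Total 167928; standard divisor 167928/8 = 20991.
Standard quotas: North 4.9834, South 0.9212, East 1.0452, West 1.0502.
Lower quotas: North 4, South 0, East 1, West 1 (sum 6, leaving 2 seats).
Remainders in descending order: North 0.9834, South 0.9212, West 0.0502, East 0.0452.
The surplus seats go to North, South.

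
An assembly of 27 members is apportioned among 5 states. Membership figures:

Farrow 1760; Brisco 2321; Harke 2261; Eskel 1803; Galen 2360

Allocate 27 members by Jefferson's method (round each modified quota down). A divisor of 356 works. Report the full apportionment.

Farrow=4; Brisco=6; Harke=6; Eskel=5; Galen=6

With modified divisor 356: modified quotas Farrow 4.944, Brisco 6.520, Harke 6.351, Eskel 5.065, Galen 6.629.
Rounding down: Farrow 4, Brisco 6, Harke 6, Eskel 5, Galen 6 (total 27).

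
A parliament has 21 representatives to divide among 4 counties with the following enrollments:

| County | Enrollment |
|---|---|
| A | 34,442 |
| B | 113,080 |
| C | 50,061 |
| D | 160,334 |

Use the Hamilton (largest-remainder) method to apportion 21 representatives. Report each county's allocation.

A: 2, B: 7, C: 3, D: 9

Standard divisor: 357917 ÷ 21 ≈ 17043.667.
Standard quotas: A 2.0208, B 6.6347, C 2.9372, D 9.4072.
Lower quotas: A 2, B 6, C 2, D 9 (sum 19, leaving 2 seats).
Remainders in descending order: C 0.9372, B 0.6347, D 0.4072, A 0.0208.
Largest remainders: C, B receive the extra seats.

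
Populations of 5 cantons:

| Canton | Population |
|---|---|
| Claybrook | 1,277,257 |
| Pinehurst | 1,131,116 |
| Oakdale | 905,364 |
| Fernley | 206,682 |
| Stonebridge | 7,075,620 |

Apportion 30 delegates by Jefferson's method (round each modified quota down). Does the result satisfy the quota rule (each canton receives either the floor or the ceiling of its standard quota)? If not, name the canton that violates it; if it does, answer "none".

Stonebridge

Standard quotas: Claybrook 3.616, Pinehurst 3.202, Oakdale 2.563, Fernley 0.585, Stonebridge 20.033.
Jefferson allocation: Claybrook 3, Pinehurst 3, Oakdale 2, Fernley 0, Stonebridge 22.
Stonebridge has quota 20.033 (lower 20, upper 21) but receives 22 — outside the quota interval.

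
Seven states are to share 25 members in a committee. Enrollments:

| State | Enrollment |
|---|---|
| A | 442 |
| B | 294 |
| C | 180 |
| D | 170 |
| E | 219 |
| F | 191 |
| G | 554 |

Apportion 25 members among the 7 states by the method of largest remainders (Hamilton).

The standard divisor is 2050/25 = 82.
Standard quotas: A 5.390, B 3.585, C 2.195, D 2.073, E 2.671, F 2.329, G 6.756.
Lower quotas: A 5, B 3, C 2, D 2, E 2, F 2, G 6 (sum 22, leaving 3 seats).
Remainders in descending order: G 0.756, E 0.671, B 0.585, A 0.390, F 0.329, C 0.195, D 0.073.
The surplus seats go to G, E, B.

A 5; B 4; C 2; D 2; E 3; F 2; G 7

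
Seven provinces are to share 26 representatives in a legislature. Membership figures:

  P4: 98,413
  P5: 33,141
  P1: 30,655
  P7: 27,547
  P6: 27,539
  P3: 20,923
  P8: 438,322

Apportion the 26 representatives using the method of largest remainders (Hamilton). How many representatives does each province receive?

P4 4, P5 1, P1 1, P7 1, P6 1, P3 1, P8 17

The standard divisor is 676540/26 ≈ 26020.769.
Standard quotas: P4 3.7821, P5 1.2736, P1 1.1781, P7 1.0587, P6 1.0583, P3 0.8041, P8 16.8451.
Lower quotas: P4 3, P5 1, P1 1, P7 1, P6 1, P3 0, P8 16 (sum 23, leaving 3 seats).
Remainders in descending order: P8 0.8451, P3 0.8041, P4 0.7821, P5 0.2736, P1 0.1781, P7 0.0587, P6 0.0583.
The surplus seats go to P8, P3, P4.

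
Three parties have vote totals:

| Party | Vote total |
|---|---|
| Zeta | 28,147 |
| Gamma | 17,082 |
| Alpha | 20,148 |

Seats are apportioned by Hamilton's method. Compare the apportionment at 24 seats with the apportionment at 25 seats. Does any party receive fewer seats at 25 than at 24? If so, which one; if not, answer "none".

none

At 24 seats: Zeta 10, Gamma 6, Alpha 8.
At 25 seats: Zeta 11, Gamma 6, Alpha 8.
No party's allocation decreased.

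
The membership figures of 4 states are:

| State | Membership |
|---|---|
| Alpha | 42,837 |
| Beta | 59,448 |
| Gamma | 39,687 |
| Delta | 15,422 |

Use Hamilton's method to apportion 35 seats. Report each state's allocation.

Alpha=10; Beta=13; Gamma=9; Delta=3

Total 157394; standard divisor 157394/35 ≈ 4496.971.
Standard quotas: Alpha 9.5257, Beta 13.2196, Gamma 8.8253, Delta 3.4294.
Lower quotas: Alpha 9, Beta 13, Gamma 8, Delta 3 (sum 33, leaving 2 seats).
Remainders in descending order: Gamma 0.8253, Alpha 0.5257, Delta 0.4294, Beta 0.2196.
The surplus seats go to Gamma, Alpha.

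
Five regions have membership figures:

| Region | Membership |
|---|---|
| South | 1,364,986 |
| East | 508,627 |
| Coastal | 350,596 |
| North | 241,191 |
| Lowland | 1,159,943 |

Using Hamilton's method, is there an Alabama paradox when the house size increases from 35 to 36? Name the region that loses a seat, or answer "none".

At 35 seats: South 13, East 5, Coastal 4, North 2, Lowland 11.
At 36 seats: South 14, East 5, Coastal 3, North 2, Lowland 12.
Coastal drops from 4 to 3.

Coastal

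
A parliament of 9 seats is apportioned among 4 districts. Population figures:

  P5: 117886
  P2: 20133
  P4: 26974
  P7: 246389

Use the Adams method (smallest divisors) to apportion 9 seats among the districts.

P5 2, P2 1, P4 1, P7 5

Standard divisor 411382/9 ≈ 45709.111; standard quotas: P5 2.579, P2 0.440, P4 0.590, P7 5.390.
Rounding up gives 3, 1, 1, 6 = 11 seats, so the divisor must be adjusted.
With modified divisor 60300: modified quotas P5 1.955, P2 0.334, P4 0.447, P7 4.086.
Rounding up: P5 2, P2 1, P4 1, P7 5 (total 9).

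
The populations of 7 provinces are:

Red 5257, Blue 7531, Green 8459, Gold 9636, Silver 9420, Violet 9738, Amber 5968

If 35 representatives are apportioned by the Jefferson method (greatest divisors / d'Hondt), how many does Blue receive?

Standard divisor 56009/35 ≈ 1600.257; standard quotas: Red 3.285, Blue 4.706, Green 5.286, Gold 6.022, Silver 5.887, Violet 6.085, Amber 3.729.
Rounding down gives 3, 4, 5, 6, 5, 6, 3 = 32 seats, so the divisor must be adjusted.
With modified divisor 1450: modified quotas Red 3.626, Blue 5.194, Green 5.834, Gold 6.646, Silver 6.497, Violet 6.716, Amber 4.116.
Rounding down: Red 3, Blue 5, Green 5, Gold 6, Silver 6, Violet 6, Amber 4 (total 35).
Blue receives 5.

5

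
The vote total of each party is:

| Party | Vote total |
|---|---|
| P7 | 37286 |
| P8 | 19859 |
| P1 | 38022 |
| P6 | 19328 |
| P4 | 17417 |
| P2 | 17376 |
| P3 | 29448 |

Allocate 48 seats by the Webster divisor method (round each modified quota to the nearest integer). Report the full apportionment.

Standard divisor 178736/48 ≈ 3723.667; standard quotas: P7 10.013, P8 5.333, P1 10.211, P6 5.191, P4 4.677, P2 4.666, P3 7.908.
Rounding to the nearest integer gives P7 10, P8 5, P1 10, P6 5, P4 5, P2 5, P3 8 — total 48, matching the house size, so no adjustment is needed.

P7 10, P8 5, P1 10, P6 5, P4 5, P2 5, P3 8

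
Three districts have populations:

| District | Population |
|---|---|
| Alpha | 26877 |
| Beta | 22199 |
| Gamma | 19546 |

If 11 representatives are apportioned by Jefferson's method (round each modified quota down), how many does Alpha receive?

Standard divisor 68622/11 ≈ 6238.364; standard quotas: Alpha 4.308, Beta 3.558, Gamma 3.133.
Rounding down gives 4, 3, 3 = 10 seats, so the divisor must be adjusted.
With modified divisor 5500: modified quotas Alpha 4.887, Beta 4.036, Gamma 3.554.
Rounding down: Alpha 4, Beta 4, Gamma 3 (total 11).
Alpha receives 4.

4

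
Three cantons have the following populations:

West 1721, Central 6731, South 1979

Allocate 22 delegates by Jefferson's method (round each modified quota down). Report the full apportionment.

Standard divisor 10431/22 ≈ 474.136; standard quotas: West 3.630, Central 14.196, South 4.174.
Rounding down gives 3, 14, 4 = 21 seats, so the divisor must be adjusted.
With modified divisor 440: modified quotas West 3.911, Central 15.298, South 4.498.
Rounding down: West 3, Central 15, South 4 (total 22).

West: 3, Central: 15, South: 4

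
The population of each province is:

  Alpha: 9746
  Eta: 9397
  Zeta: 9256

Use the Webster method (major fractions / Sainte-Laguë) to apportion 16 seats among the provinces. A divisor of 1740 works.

Alpha=6; Eta=5; Zeta=5

With modified divisor 1740: modified quotas Alpha 5.601, Eta 5.401, Zeta 5.320.
Rounding to the nearest integer: Alpha 6, Eta 5, Zeta 5 (total 16).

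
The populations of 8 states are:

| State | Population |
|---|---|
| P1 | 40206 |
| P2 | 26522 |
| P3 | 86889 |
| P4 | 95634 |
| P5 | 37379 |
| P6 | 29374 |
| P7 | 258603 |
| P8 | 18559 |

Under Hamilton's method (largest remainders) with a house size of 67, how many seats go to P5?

Total 593166; standard divisor 593166/67 ≈ 8853.224.
Standard quotas: P1 4.5414, P2 2.9957, P3 9.8144, P4 10.8022, P5 4.2221, P6 3.3179, P7 29.2100, P8 2.0963.
Lower quotas: P1 4, P2 2, P3 9, P4 10, P5 4, P6 3, P7 29, P8 2 (sum 63, leaving 4 seats).
Remainders in descending order: P2 0.9957, P3 0.8144, P4 0.8022, P1 0.5414, P6 0.3179, P5 0.2221, P7 0.2100, P8 0.0963.
Largest remainders: P2, P3, P4, P1 receive the extra seats.
P5 receives 4.

4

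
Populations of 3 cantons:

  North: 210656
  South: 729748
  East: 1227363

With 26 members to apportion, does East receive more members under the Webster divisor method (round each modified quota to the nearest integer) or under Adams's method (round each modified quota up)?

Webster: North 2, South 9, East 15.
Adams: North 3, South 9, East 14.
East gets 15 under Webster and 14 under Adams.

Webster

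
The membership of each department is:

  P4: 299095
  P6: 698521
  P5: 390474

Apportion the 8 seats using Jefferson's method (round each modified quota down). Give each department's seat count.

P4 2, P6 4, P5 2

Standard divisor 1388090/8 ≈ 173511.25; standard quotas: P4 1.724, P6 4.026, P5 2.250.
Rounding down gives 1, 4, 2 = 7 seats, so the divisor must be adjusted.
With modified divisor 144600: modified quotas P4 2.068, P6 4.831, P5 2.700.
Rounding down: P4 2, P6 4, P5 2 (total 8).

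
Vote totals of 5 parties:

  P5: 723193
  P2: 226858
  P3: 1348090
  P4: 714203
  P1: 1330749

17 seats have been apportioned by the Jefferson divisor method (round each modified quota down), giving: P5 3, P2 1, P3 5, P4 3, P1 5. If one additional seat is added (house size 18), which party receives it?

Priority for the next seat is population ÷ (current seats + 1).
Priorities: P5 180798.250, P2 113429.000, P3 224681.667, P4 178550.750, P1 221791.500.
Highest priority: P3.

P3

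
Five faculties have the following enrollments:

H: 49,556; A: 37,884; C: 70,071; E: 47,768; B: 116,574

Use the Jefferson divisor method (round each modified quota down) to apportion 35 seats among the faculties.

Standard divisor 321853/35 ≈ 9195.8; standard quotas: H 5.389, A 4.120, C 7.620, E 5.195, B 12.677.
Rounding down gives 5, 4, 7, 5, 12 = 33 seats, so the divisor must be adjusted.
With modified divisor 8500: modified quotas H 5.830, A 4.457, C 8.244, E 5.620, B 13.715.
Rounding down: H 5, A 4, C 8, E 5, B 13 (total 35).

H 5; A 4; C 8; E 5; B 13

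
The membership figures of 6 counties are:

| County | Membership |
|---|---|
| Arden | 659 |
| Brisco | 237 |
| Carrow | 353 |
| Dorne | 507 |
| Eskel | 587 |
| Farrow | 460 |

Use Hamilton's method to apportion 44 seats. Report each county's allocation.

Arden 10, Brisco 4, Carrow 6, Dorne 8, Eskel 9, Farrow 7

Total 2803; standard divisor 2803/44 ≈ 63.705.
Standard quotas: Arden 10.345, Brisco 3.720, Carrow 5.541, Dorne 7.959, Eskel 9.214, Farrow 7.221.
Lower quotas: Arden 10, Brisco 3, Carrow 5, Dorne 7, Eskel 9, Farrow 7 (sum 41, leaving 3 seats).
Remainders in descending order: Dorne 0.959, Brisco 0.720, Carrow 0.541, Arden 0.345, Farrow 0.221, Eskel 0.214.
The surplus seats go to Dorne, Brisco, Carrow.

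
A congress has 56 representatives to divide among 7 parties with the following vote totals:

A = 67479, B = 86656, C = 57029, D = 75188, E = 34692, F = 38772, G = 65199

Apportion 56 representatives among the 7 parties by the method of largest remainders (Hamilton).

Standard divisor: 425015 ÷ 56 ≈ 7589.554.
Standard quotas: A 8.8910, B 11.4178, C 7.5141, D 9.9068, E 4.5710, F 5.1086, G 8.5906.
Lower quotas: A 8, B 11, C 7, D 9, E 4, F 5, G 8 (sum 52, leaving 4 seats).
Remainders in descending order: D 0.9068, A 0.8910, G 0.5906, E 0.5710, C 0.5141, B 0.4178, F 0.1086.
Largest remainders: D, A, G, E receive the extra seats.

A: 9, B: 11, C: 7, D: 10, E: 5, F: 5, G: 9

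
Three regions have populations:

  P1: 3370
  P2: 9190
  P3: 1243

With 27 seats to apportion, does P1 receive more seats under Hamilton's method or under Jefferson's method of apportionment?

Hamilton: P1 7, P2 18, P3 2.
Jefferson: P1 6, P2 19, P3 2.
P1 gets 7 under Hamilton and 6 under Jefferson.

Hamilton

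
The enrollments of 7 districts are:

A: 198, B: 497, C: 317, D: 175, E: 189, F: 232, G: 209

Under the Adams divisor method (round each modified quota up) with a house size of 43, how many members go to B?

11

Standard divisor 1817/43 ≈ 42.256; standard quotas: A 4.686, B 11.762, C 7.502, D 4.141, E 4.473, F 5.490, G 4.946.
Rounding up gives 5, 12, 8, 5, 5, 6, 5 = 46 seats, so the divisor must be adjusted.
With modified divisor 46: modified quotas A 4.304, B 10.804, C 6.891, D 3.804, E 4.109, F 5.043, G 4.543.
Rounding up: A 5, B 11, C 7, D 4, E 5, F 6, G 5 (total 43).
B receives 11.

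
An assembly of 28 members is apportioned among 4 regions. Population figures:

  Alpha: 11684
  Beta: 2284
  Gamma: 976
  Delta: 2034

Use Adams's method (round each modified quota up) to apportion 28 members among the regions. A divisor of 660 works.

Alpha=18, Beta=4, Gamma=2, Delta=4

With modified divisor 660: modified quotas Alpha 17.703, Beta 3.461, Gamma 1.479, Delta 3.082.
Rounding up: Alpha 18, Beta 4, Gamma 2, Delta 4 (total 28).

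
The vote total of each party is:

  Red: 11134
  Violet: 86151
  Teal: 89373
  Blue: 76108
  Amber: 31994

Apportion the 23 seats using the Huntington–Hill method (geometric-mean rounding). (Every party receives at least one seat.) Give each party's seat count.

Red: 1; Violet: 7; Teal: 7; Blue: 6; Amber: 2

With divisor 13177: modified quotas Red 0.845, Violet 6.538, Teal 6.782, Blue 5.776, Amber 2.428.
Geometric-mean thresholds: Red (min 1), Violet √(6·7)=6.481, Teal √(6·7)=6.481, Blue √(5·6)=5.477, Amber √(2·3)=2.449.
Each quota rounded against its threshold gives Red 1, Violet 7, Teal 7, Blue 6, Amber 2 (total 23).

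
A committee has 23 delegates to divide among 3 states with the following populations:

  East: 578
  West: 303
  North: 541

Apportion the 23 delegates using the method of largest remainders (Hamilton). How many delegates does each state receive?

Standard divisor: 1422 ÷ 23 ≈ 61.826.
Standard quotas: East 9.349, West 4.901, North 8.750.
Lower quotas: East 9, West 4, North 8 (sum 21, leaving 2 seats).
Remainders in descending order: West 0.901, North 0.750, East 0.349.
The surplus seats go to West, North.

East=9, West=5, North=9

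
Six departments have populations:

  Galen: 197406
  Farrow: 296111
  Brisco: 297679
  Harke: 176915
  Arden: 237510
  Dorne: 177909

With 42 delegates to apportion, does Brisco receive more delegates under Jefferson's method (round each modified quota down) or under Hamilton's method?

Jefferson

Jefferson: Galen 6, Farrow 9, Brisco 10, Harke 5, Arden 7, Dorne 5.
Hamilton: Galen 6, Farrow 9, Brisco 9, Harke 5, Arden 7, Dorne 6.
Brisco gets 10 under Jefferson and 9 under Hamilton.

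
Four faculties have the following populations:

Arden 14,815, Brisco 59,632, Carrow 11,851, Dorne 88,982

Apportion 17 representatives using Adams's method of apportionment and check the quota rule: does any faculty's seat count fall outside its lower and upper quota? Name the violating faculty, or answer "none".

Standard quotas: Arden 1.437, Brisco 5.784, Carrow 1.149, Dorne 8.630.
Adams allocation: Arden 2, Brisco 6, Carrow 1, Dorne 8.
Every allocation lies between the lower and upper quota.

none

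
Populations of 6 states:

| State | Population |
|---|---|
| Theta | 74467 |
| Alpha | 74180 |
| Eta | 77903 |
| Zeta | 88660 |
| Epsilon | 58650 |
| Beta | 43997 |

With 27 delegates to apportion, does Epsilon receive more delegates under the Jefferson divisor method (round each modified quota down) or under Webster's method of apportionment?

Jefferson: Theta 5, Alpha 5, Eta 5, Zeta 6, Epsilon 3, Beta 3.
Webster: Theta 5, Alpha 5, Eta 5, Zeta 5, Epsilon 4, Beta 3.
Epsilon gets 3 under Jefferson and 4 under Webster.

Webster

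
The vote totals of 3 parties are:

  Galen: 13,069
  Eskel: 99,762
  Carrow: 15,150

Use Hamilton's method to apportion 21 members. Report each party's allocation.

Total 127981; standard divisor 127981/21 ≈ 6094.333.
Standard quotas: Galen 2.1445, Eskel 16.3696, Carrow 2.4859.
Lower quotas: Galen 2, Eskel 16, Carrow 2 (sum 20, leaving 1 seat).
Remainders in descending order: Carrow 0.4859, Eskel 0.3696, Galen 0.1445.
Largest remainder: Carrow receives the extra seat.

Galen 2, Eskel 16, Carrow 3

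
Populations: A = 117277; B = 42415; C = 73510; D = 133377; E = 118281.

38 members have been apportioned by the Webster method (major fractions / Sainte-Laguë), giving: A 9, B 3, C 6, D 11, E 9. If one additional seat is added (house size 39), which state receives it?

E

Priority for the next seat is population ÷ (current seats + 0.5).
Priorities: A 12344.947, B 12118.571, C 11309.231, D 11598.000, E 12450.632.
Highest priority: E.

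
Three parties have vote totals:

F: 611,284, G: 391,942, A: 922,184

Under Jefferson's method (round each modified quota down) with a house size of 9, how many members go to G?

2

Standard divisor 1925410/9 ≈ 213934.444; standard quotas: F 2.857, G 1.832, A 4.311.
Rounding down gives 2, 1, 4 = 7 seats, so the divisor must be adjusted.
With modified divisor 190200: modified quotas F 3.214, G 2.061, A 4.848.
Rounding down: F 3, G 2, A 4 (total 9).
G receives 2.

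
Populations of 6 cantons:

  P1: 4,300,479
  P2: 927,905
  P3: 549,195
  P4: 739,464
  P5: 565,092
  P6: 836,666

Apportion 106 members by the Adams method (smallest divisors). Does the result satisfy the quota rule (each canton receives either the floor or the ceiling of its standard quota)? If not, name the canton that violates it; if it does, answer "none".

Standard quotas: P1 57.566, P2 12.421, P3 7.351, P4 9.898, P5 7.564, P6 11.199.
Adams allocation: P1 56, P2 13, P3 8, P4 10, P5 8, P6 11.
P1 has quota 57.566 (lower 57, upper 58) but receives 56 — outside the quota interval.

P1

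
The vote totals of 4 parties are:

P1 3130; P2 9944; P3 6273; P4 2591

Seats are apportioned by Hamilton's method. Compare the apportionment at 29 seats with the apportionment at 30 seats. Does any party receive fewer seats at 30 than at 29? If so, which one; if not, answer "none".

P4

At 29 seats: P1 4, P2 13, P3 8, P4 4.
At 30 seats: P1 4, P2 14, P3 9, P4 3.
P4 drops from 4 to 3.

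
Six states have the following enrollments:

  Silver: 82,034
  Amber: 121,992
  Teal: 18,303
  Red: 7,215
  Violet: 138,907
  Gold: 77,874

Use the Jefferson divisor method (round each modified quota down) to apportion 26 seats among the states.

Standard divisor 446325/26 ≈ 17166.346; standard quotas: Silver 4.779, Amber 7.106, Teal 1.066, Red 0.420, Violet 8.092, Gold 4.536.
Rounding down gives 4, 7, 1, 0, 8, 4 = 24 seats, so the divisor must be adjusted.
With modified divisor 15500: modified quotas Silver 5.293, Amber 7.870, Teal 1.181, Red 0.465, Violet 8.962, Gold 5.024.
Rounding down: Silver 5, Amber 7, Teal 1, Red 0, Violet 8, Gold 5 (total 26).

Silver=5, Amber=7, Teal=1, Red=0, Violet=8, Gold=5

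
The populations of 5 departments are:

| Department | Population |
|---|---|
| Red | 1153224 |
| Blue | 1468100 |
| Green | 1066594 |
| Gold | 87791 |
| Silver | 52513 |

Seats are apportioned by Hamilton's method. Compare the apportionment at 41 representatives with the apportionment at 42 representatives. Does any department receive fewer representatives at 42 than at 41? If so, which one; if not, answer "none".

At 41 seats: Red 12, Blue 16, Green 11, Gold 1, Silver 1.
At 42 seats: Red 13, Blue 16, Green 12, Gold 1, Silver 0.
Silver drops from 1 to 0.

Silver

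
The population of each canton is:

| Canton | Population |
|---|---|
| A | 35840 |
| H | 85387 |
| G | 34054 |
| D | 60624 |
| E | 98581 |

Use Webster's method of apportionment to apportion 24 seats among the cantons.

A 3, H 6, G 3, D 5, E 7

Standard divisor 314486/24 ≈ 13103.583; standard quotas: A 2.735, H 6.516, G 2.599, D 4.627, E 7.523.
Rounding to the nearest integer gives 3, 7, 3, 5, 8 = 26 seats, so the divisor must be adjusted.
With modified divisor 13300: modified quotas A 2.695, H 6.420, G 2.560, D 4.558, E 7.412.
Rounding to the nearest integer: A 3, H 6, G 3, D 5, E 7 (total 24).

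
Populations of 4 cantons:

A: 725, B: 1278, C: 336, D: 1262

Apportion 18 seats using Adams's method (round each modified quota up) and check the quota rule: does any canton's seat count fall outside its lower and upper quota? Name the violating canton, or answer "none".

none

Standard quotas: A 3.624, B 6.388, C 1.680, D 6.308.
Adams allocation: A 4, B 6, C 2, D 6.
Every allocation lies between the lower and upper quota.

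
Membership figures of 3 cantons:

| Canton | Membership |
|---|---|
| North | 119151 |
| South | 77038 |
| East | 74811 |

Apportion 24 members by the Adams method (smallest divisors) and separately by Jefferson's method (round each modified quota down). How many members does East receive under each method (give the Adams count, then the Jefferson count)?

Adams: North 10, South 7, East 7.
Jefferson: North 11, South 7, East 6.
East gets 7 under Adams and 6 under Jefferson.

7 and 6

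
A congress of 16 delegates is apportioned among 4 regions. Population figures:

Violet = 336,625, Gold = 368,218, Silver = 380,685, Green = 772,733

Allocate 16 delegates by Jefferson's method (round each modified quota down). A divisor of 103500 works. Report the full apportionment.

With modified divisor 103500: modified quotas Violet 3.252, Gold 3.558, Silver 3.678, Green 7.466.
Rounding down: Violet 3, Gold 3, Silver 3, Green 7 (total 16).

Violet 3; Gold 3; Silver 3; Green 7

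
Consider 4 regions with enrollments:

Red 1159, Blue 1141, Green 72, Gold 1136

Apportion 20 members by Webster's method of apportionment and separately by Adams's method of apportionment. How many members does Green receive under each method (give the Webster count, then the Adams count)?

0 and 1

Webster: Red 7, Blue 7, Green 0, Gold 6.
Adams: Red 7, Blue 6, Green 1, Gold 6.
Green gets 0 under Webster and 1 under Adams.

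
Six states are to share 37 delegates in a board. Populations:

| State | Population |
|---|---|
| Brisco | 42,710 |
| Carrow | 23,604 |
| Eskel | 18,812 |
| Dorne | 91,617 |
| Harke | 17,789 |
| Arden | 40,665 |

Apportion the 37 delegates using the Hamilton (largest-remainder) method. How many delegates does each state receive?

Brisco 7, Carrow 4, Eskel 3, Dorne 14, Harke 3, Arden 6

Standard divisor: 235197 ÷ 37 ≈ 6356.676.
Standard quotas: Brisco 6.7189, Carrow 3.7133, Eskel 2.9594, Dorne 14.4127, Harke 2.7985, Arden 6.3972.
Lower quotas: Brisco 6, Carrow 3, Eskel 2, Dorne 14, Harke 2, Arden 6 (sum 33, leaving 4 seats).
Remainders in descending order: Eskel 0.9594, Harke 0.7985, Brisco 0.7189, Carrow 0.7133, Dorne 0.4127, Arden 0.3972.
Largest remainders: Eskel, Harke, Brisco, Carrow receive the extra seats.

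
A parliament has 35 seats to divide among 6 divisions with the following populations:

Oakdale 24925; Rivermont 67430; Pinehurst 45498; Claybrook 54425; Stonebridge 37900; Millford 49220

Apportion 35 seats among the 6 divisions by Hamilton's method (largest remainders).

Oakdale=3; Rivermont=8; Pinehurst=6; Claybrook=7; Stonebridge=5; Millford=6

Total 279398; standard divisor 279398/35 ≈ 7982.8.
Standard quotas: Oakdale 3.1223, Rivermont 8.4469, Pinehurst 5.6995, Claybrook 6.8178, Stonebridge 4.7477, Millford 6.1658.
Lower quotas: Oakdale 3, Rivermont 8, Pinehurst 5, Claybrook 6, Stonebridge 4, Millford 6 (sum 32, leaving 3 seats).
Remainders in descending order: Claybrook 0.8178, Stonebridge 0.7477, Pinehurst 0.6995, Rivermont 0.4469, Millford 0.1658, Oakdale 0.1223.
The surplus seats go to Claybrook, Stonebridge, Pinehurst.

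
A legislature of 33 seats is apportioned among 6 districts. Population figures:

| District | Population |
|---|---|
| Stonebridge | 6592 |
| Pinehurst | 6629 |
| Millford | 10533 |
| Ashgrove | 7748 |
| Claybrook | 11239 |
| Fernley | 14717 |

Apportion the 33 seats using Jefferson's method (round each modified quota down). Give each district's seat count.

Stonebridge=4; Pinehurst=4; Millford=6; Ashgrove=4; Claybrook=6; Fernley=9

Standard divisor 57458/33 ≈ 1741.152; standard quotas: Stonebridge 3.786, Pinehurst 3.807, Millford 6.049, Ashgrove 4.450, Claybrook 6.455, Fernley 8.452.
Rounding down gives 3, 3, 6, 4, 6, 8 = 30 seats, so the divisor must be adjusted.
With modified divisor 1620: modified quotas Stonebridge 4.069, Pinehurst 4.092, Millford 6.502, Ashgrove 4.783, Claybrook 6.938, Fernley 9.085.
Rounding down: Stonebridge 4, Pinehurst 4, Millford 6, Ashgrove 4, Claybrook 6, Fernley 9 (total 33).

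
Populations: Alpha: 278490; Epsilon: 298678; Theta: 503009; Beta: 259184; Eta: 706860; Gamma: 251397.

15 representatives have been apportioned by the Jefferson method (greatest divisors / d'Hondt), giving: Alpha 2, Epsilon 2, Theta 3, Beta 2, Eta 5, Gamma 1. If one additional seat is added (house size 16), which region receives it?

Theta

Priority for the next seat is population ÷ (current seats + 1).
Priorities: Alpha 92830.000, Epsilon 99559.333, Theta 125752.250, Beta 86394.667, Eta 117810.000, Gamma 125698.500.
Highest priority: Theta.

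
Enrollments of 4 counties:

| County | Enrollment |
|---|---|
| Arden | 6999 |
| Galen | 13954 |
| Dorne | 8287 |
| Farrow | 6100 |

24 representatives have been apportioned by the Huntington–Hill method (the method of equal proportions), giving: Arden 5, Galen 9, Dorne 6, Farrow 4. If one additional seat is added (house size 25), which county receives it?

Priority for the next seat is population ÷ (√(s·(s+1))).
Priorities: Arden 1277.837, Galen 1470.881, Dorne 1278.712, Farrow 1364.001.
Highest priority: Galen.

Galen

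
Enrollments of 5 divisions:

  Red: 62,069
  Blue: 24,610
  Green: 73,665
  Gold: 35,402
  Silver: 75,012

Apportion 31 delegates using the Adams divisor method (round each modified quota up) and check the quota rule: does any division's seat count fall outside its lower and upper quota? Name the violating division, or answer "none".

Standard quotas: Red 7.106, Blue 2.818, Green 8.434, Gold 4.053, Silver 8.588.
Adams allocation: Red 7, Blue 3, Green 8, Gold 4, Silver 9.
Every allocation lies between the lower and upper quota.

none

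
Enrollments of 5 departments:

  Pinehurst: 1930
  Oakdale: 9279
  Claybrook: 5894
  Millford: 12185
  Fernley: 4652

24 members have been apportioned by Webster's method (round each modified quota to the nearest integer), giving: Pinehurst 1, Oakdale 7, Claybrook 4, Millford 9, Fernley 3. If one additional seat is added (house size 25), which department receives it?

Fernley

Priority for the next seat is population ÷ (current seats + 0.5).
Priorities: Pinehurst 1286.667, Oakdale 1237.200, Claybrook 1309.778, Millford 1282.632, Fernley 1329.143.
Highest priority: Fernley.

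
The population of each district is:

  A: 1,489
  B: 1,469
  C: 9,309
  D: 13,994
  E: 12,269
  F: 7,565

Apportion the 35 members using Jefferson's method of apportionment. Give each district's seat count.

A 1, B 1, C 7, D 11, E 9, F 6

Standard divisor 46095/35 ≈ 1317; standard quotas: A 1.131, B 1.115, C 7.068, D 10.626, E 9.316, F 5.744.
Rounding down gives 1, 1, 7, 10, 9, 5 = 33 seats, so the divisor must be adjusted.
With modified divisor 1240: modified quotas A 1.201, B 1.185, C 7.507, D 11.285, E 9.894, F 6.101.
Rounding down: A 1, B 1, C 7, D 11, E 9, F 6 (total 35).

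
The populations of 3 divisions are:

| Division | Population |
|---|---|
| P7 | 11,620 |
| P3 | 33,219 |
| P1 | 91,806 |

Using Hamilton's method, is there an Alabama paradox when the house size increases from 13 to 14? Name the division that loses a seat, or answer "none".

At 13 seats: P7 1, P3 3, P1 9.
At 14 seats: P7 1, P3 3, P1 10.
No division's allocation decreased.

none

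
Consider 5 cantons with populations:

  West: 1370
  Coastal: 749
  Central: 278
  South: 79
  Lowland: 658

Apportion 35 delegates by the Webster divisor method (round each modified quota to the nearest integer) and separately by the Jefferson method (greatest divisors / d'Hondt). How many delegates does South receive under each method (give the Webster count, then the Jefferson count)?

1 and 0

Webster: West 16, Coastal 8, Central 3, South 1, Lowland 7.
Jefferson: West 16, Coastal 9, Central 3, South 0, Lowland 7.
South gets 1 under Webster and 0 under Jefferson.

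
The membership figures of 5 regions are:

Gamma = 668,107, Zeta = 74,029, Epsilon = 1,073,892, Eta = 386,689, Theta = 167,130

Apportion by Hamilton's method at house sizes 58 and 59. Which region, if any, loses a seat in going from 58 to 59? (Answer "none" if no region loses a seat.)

Eta

At 58 seats: Gamma 16, Zeta 2, Epsilon 26, Eta 10, Theta 4.
At 59 seats: Gamma 17, Zeta 2, Epsilon 27, Eta 9, Theta 4.
Eta drops from 10 to 9.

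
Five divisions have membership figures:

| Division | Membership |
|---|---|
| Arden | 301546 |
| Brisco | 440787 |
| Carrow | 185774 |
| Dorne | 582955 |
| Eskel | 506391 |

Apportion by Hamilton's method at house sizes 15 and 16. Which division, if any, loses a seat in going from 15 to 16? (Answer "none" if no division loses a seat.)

Carrow

At 15 seats: Arden 2, Brisco 3, Carrow 2, Dorne 4, Eskel 4.
At 16 seats: Arden 2, Brisco 4, Carrow 1, Dorne 5, Eskel 4.
Carrow drops from 2 to 1.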